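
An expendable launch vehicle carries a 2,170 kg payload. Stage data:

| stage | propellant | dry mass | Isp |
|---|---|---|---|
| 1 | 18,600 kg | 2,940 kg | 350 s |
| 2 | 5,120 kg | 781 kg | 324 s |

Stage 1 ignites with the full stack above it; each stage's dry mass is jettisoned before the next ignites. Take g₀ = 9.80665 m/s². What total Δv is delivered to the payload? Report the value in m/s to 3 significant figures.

Ignition mass of stage 1 = 18,600+2,940 + 5,120+781 + 2,170 = 29,611 kg.
Stage 1: m₀ = 29,611 kg, m_f = 29,611 − 18,600 = 11,011 kg; Δv = 350×9.80665×ln(2.689) = 3432.3×0.9893 ≈ 3395 m/s.
Stage 2: m₀ = 8,071 kg, m_f = 8,071 − 5,120 = 2,951 kg; Δv = 324×9.80665×ln(2.735) = 3177.4×1.0061 ≈ 3197 m/s.
Total Δv = 3395 + 3197 = 6592 m/s.

Δv ≈ 6590 m/s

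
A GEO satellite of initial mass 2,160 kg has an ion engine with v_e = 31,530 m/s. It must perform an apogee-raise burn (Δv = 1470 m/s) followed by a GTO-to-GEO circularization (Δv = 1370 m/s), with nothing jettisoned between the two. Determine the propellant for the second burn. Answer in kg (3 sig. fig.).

propellant for the second burn ≈ 87.7 kg

After the first burn: m = 2160 × exp(−1470/31530.0) = 2160 × 0.95445 = 2,061.61 kg.
After the second burn: m = 2,061.61 × exp(−1370/31530.0) = 2,061.61 × 0.95748 = 1,973.95 kg.
Second-burn propellant = 2,061.61 − 1,973.95 = 87.66 kg.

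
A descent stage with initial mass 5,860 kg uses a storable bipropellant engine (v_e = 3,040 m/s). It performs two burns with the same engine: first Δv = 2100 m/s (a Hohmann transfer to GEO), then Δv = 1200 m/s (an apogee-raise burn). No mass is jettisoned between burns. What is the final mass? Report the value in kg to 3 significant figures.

After the first burn: m = 5860 × exp(−2100/3040.0) = 5860 × 0.50118 = 2,936.91 kg.
After the second burn: m = 2,936.91 × exp(−1200/3040.0) = 2,936.91 × 0.67386 = 1,979.07 kg.

final mass ≈ 1980 kg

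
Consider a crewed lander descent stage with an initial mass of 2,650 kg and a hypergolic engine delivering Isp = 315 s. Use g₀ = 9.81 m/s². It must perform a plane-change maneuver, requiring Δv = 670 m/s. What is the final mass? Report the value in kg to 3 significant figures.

final mass ≈ 2130 kg

v_e = Isp · g₀ = 315 × 9.81 = 3090.2 m/s.
m₀/m_f = exp(Δv / v_e) = exp(670 / 3090.2) = exp(0.2168) = 1.2421.
m_f = m₀ / 1.2421 = 2,650 / 1.2421 = 2,133.48 kg.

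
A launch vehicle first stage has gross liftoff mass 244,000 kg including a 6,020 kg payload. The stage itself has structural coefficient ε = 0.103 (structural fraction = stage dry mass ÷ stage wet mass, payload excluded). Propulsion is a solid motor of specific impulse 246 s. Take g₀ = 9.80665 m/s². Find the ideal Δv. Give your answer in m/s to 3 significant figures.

Stage wet mass = m₀ − payload = 244,000 − 6,020 = 237,980 kg.
Stage dry mass = ε × stage wet mass = 0.103 × 237,980 = 24,511.9 kg.
Burnout mass m_f = stage dry + payload = 24,511.9 + 6,020 = 30,531.9 kg.
v_e = Isp · g₀ = 246 × 9.80665 = 2412.4 m/s.
Δv = v_e · ln(244,000/30,531.9) = 2412.4 × ln(7.992) = 2412.4 × 2.0784 ≈ 5014 m/s.

Δv ≈ 5010 m/s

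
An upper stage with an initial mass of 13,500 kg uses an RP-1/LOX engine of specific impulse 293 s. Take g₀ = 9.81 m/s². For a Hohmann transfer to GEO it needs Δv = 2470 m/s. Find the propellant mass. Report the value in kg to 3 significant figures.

propellant mass ≈ 7780 kg

v_e = Isp · g₀ = 293 × 9.81 = 2874.3 m/s.
Rocket equation: m₀/m_f = exp(Δv / v_e) = exp(2470 / 2874.3) = exp(0.8593) = 2.3616.
m_f = 13,500 / 2.3616 = 5,716.46 kg, so propellant = m₀ − m_f = 13,500 − 5,716.46 = 7,783.54 kg.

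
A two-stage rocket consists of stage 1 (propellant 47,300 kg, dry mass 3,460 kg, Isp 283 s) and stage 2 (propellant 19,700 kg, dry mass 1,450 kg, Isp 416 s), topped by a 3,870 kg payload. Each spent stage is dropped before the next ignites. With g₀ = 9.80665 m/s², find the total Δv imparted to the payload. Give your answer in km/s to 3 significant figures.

Δv ≈ 9.03 km/s

Ignition mass of stage 1 = 47,300+3,460 + 19,700+1,450 + 3,870 = 75,780 kg.
Stage 1: m₀ = 75,780 kg, m_f = 75,780 − 47,300 = 28,480 kg; Δv = 283×9.80665×ln(2.661) = 2775.3×0.9786 ≈ 2716 m/s.
Stage 2: m₀ = 25,020 kg, m_f = 25,020 − 19,700 = 5,320 kg; Δv = 416×9.80665×ln(4.703) = 4079.6×1.5482 ≈ 6316 m/s.
Total Δv = 2716 + 6316 = 9032 m/s.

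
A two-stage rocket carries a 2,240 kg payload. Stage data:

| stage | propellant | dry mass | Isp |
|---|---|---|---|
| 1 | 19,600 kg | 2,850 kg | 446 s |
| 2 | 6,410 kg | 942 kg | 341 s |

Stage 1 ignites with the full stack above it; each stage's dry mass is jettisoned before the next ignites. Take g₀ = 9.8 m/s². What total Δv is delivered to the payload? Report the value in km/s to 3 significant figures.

Ignition mass of stage 1 = 19,600+2,850 + 6,410+942 + 2,240 = 32,042 kg.
Stage 1: m₀ = 32,042 kg, m_f = 32,042 − 19,600 = 12,442 kg; Δv = 446×9.8×ln(2.575) = 4370.8×0.9460 ≈ 4135 m/s.
Stage 2: m₀ = 9,592 kg, m_f = 9,592 − 6,410 = 3,182 kg; Δv = 341×9.8×ln(3.014) = 3341.8×1.1034 ≈ 3687 m/s.
Total Δv = 4135 + 3687 = 7822 m/s.

Δv ≈ 7.82 km/s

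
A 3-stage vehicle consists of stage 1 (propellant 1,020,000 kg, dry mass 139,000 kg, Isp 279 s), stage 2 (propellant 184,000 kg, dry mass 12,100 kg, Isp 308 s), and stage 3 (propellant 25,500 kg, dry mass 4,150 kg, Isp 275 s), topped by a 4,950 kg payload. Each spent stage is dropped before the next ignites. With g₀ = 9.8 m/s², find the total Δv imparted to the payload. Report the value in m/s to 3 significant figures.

Ignition mass of stage 1 = 1,020,000+139,000 + 184,000+12,100 + 25,500+4,150 + 4,950 = 1,389,700 kg.
Stage 1: m₀ = 1,389,700 kg, m_f = 1,389,700 − 1,020,000 = 369,700 kg; Δv = 279×9.8×ln(3.759) = 2734.2×1.3242 ≈ 3620 m/s.
Stage 2: m₀ = 230,700 kg, m_f = 230,700 − 184,000 = 46,700 kg; Δv = 308×9.8×ln(4.94) = 3018.4×1.5974 ≈ 4822 m/s.
Stage 3: m₀ = 34,600 kg, m_f = 34,600 − 25,500 = 9,100 kg; Δv = 275×9.8×ln(3.802) = 2695.0×1.3356 ≈ 3599 m/s.
Total Δv = 3620 + 4822 + 3599 = 12041 m/s.

Δv ≈ 12000 m/s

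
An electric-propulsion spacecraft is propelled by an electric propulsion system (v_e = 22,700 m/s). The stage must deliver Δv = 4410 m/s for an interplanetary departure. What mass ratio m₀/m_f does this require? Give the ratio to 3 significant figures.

m₀/m_f = exp(Δv / v_e) = exp(4410 / 22700.0) = exp(0.1943) = 1.2144.

mass ratio ≈ 1.21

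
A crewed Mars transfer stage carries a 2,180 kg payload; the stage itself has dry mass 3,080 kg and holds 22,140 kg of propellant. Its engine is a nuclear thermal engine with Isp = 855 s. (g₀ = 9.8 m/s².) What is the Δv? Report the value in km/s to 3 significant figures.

Δv ≈ 13.8 km/s

v_e = Isp · g₀ = 855 × 9.8 = 8379.0 m/s.
m₀ = payload + dry + propellant = 2,180 + 3,080 + 22,140 = 27,400 kg.
m_f = payload + dry = 2,180 + 3,080 = 5,260 kg.
Δv = v_e · ln(m₀/m_f) = 8379.0 × ln(5.209) = 8379.0 × 1.6504 ≈ 13828.8 m/s.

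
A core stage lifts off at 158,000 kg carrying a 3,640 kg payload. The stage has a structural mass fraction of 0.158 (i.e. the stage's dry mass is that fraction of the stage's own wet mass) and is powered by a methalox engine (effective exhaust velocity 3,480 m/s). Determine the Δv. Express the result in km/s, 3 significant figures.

Stage wet mass = m₀ − payload = 158,000 − 3,640 = 154,360 kg.
Stage dry mass = ε × stage wet mass = 0.158 × 154,360 = 24,388.9 kg.
Burnout mass m_f = stage dry + payload = 24,388.9 + 3,640 = 28,028.9 kg.
Using Δv = v_e ln(m₀/m_f): Δv = v_e · ln(158,000/28,028.9) = 3480.0 × ln(5.637) = 3480.0 × 1.7294 ≈ 6018 m/s.

Δv ≈ 6.02 km/s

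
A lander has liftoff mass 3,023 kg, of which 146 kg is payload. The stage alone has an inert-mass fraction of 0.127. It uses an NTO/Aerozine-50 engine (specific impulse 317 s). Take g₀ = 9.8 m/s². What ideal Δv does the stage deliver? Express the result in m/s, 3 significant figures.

Stage wet mass = m₀ − payload = 3,023 − 146 = 2,877 kg.
Stage dry mass = ε × stage wet mass = 0.127 × 2,877 = 365.379 kg.
Burnout mass m_f = stage dry + payload = 365.379 + 146 = 511.379 kg.
v_e = Isp · g₀ = 317 × 9.8 = 3106.6 m/s.
Δv = v_e · ln(3,023/511.379) = 3106.6 × ln(5.911) = 3106.6 × 1.7769 ≈ 5520 m/s.

Δv ≈ 5520 m/s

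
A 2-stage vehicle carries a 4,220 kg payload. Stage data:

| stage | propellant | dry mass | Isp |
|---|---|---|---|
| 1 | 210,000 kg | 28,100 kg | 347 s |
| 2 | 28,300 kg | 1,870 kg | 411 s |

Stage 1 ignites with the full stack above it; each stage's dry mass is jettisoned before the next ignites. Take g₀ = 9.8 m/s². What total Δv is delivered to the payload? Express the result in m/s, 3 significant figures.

Ignition mass of stage 1 = 210,000+28,100 + 28,300+1,870 + 4,220 = 272,490 kg.
Stage 1: m₀ = 272,490 kg, m_f = 272,490 − 210,000 = 62,490 kg; Δv = 347×9.8×ln(4.361) = 3400.6×1.4726 ≈ 5008 m/s.
Stage 2: m₀ = 34,390 kg, m_f = 34,390 − 28,300 = 6,090 kg; Δv = 411×9.8×ln(5.647) = 4027.8×1.7311 ≈ 6973 m/s.
Total Δv = 5008 + 6973 = 11981 m/s.

Δv ≈ 12000 m/s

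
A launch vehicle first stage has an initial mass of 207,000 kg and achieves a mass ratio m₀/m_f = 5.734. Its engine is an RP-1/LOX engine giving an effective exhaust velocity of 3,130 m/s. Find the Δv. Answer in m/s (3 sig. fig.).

Δv ≈ 5470 m/s

By the Tsiolkovsky rocket equation, Δv = v_e · ln(5.734) = 3130.0 × 1.7464 ≈ 5466.3 m/s.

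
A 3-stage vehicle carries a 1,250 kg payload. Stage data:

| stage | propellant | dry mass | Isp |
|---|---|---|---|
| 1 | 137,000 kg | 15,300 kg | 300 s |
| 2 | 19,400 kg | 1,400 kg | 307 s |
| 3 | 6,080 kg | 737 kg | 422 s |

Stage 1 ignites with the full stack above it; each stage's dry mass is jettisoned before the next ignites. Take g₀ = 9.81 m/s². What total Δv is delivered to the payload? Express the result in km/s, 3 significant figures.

Δv ≈ 13.3 km/s

Ignition mass of stage 1 = 137,000+15,300 + 19,400+1,400 + 6,080+737 + 1,250 = 181,167 kg.
Stage 1: m₀ = 181,167 kg, m_f = 181,167 − 137,000 = 44,167 kg; Δv = 300×9.81×ln(4.102) = 2943.0×1.4114 ≈ 4154 m/s.
Stage 2: m₀ = 28,867 kg, m_f = 28,867 − 19,400 = 9,467 kg; Δv = 307×9.81×ln(3.049) = 3011.7×1.1149 ≈ 3358 m/s.
Stage 3: m₀ = 8,067 kg, m_f = 8,067 − 6,080 = 1,987 kg; Δv = 422×9.81×ln(4.06) = 4139.8×1.4012 ≈ 5801 m/s.
Total Δv = 4154 + 3358 + 5801 = 13313 m/s.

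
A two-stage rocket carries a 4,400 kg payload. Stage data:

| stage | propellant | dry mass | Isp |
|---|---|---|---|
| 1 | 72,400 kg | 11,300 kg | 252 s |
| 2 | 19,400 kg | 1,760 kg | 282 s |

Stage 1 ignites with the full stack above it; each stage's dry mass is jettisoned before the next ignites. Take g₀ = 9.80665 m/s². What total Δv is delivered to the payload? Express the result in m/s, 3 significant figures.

Ignition mass of stage 1 = 72,400+11,300 + 19,400+1,760 + 4,400 = 109,260 kg.
Stage 1: m₀ = 109,260 kg, m_f = 109,260 − 72,400 = 36,860 kg; Δv = 252×9.80665×ln(2.964) = 2471.3×1.0866 ≈ 2685 m/s.
Stage 2: m₀ = 25,560 kg, m_f = 25,560 − 19,400 = 6,160 kg; Δv = 282×9.80665×ln(4.149) = 2765.5×1.4230 ≈ 3935 m/s.
Total Δv = 2685 + 3935 = 6620 m/s.

Δv ≈ 6620 m/s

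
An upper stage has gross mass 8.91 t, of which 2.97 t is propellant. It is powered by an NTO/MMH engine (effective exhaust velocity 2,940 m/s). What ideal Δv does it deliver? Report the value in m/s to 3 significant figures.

Δv ≈ 1190 m/s

m_f = m₀ − m_prop = 8.91 − 2.97 = 5.94 t.
Rocket equation: Δv = v_e · ln(m₀/m_f) = 2940.0 × ln(1.5) = 2940.0 × 0.4055 ≈ 1192.1 m/s.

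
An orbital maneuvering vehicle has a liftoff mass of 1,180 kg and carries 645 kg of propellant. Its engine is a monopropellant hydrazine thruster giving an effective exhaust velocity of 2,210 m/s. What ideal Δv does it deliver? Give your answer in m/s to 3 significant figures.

Δv ≈ 1750 m/s

m_f = m₀ − m_prop = 1,180 − 645 = 535 kg.
From the ideal rocket equation, Δv = v_e · ln(m₀/m_f) = 2210.0 × ln(2.206) = 2210.0 × 0.7910 ≈ 1748.1 m/s.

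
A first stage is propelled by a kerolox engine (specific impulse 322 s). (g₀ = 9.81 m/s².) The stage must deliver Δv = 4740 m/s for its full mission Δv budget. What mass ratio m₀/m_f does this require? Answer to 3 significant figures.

v_e = Isp · g₀ = 322 × 9.81 = 3158.8 m/s.
m₀/m_f = exp(Δv / v_e) = exp(4740 / 3158.8) = exp(1.5006) = 4.4842.

mass ratio ≈ 4.48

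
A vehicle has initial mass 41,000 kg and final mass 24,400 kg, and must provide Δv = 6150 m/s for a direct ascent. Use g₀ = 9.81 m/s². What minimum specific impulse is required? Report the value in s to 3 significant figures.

Isp ≈ 1210 s

ln(m₀/m_f) = ln(41000/24400) = ln(1.68) = 0.5190.
Rocket equation: v_e = Δv / ln(m₀/m_f) = 6150 / 0.5190 = 11850.0 m/s.
Isp = v_e / g₀ = 11850.0 / 9.81 = 1207.9 s.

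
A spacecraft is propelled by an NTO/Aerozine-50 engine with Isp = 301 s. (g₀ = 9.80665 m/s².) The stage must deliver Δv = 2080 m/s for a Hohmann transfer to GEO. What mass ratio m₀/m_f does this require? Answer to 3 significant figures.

v_e = Isp · g₀ = 301 × 9.80665 = 2951.8 m/s.
Rocket equation: m₀/m_f = exp(Δv / v_e) = exp(2080 / 2951.8) = exp(0.7047) = 2.0231.

mass ratio ≈ 2.02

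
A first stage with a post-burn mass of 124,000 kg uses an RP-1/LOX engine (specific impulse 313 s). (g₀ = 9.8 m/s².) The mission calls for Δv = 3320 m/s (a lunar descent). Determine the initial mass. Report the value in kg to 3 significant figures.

initial mass ≈ 366000 kg

v_e = Isp · g₀ = 313 × 9.8 = 3067.4 m/s.
Using Δv = v_e ln(m₀/m_f): m₀/m_f = exp(Δv / v_e) = exp(3320 / 3067.4) = exp(1.0823) = 2.9516.
m₀ = m_f × 2.9516 = 124,000 × 2.9516 = 365,998 kg.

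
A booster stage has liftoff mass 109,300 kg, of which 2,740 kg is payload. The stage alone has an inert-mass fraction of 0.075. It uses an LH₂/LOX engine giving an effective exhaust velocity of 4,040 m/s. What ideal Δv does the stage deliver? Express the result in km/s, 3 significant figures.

Δv ≈ 9.38 km/s

Stage wet mass = m₀ − payload = 109,300 − 2,740 = 106,560 kg.
Stage dry mass = ε × stage wet mass = 0.075 × 106,560 = 7,992 kg.
Burnout mass m_f = stage dry + payload = 7,992 + 2,740 = 10,732 kg.
By the Tsiolkovsky rocket equation, Δv = v_e · ln(109,300/10,732) = 4040.0 × ln(10.18) = 4040.0 × 2.3209 ≈ 9376 m/s.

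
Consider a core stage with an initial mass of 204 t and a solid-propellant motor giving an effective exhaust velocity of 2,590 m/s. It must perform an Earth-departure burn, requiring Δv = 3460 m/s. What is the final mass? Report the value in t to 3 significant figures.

final mass ≈ 53.6 t

m₀/m_f = exp(Δv / v_e) = exp(3460 / 2590.0) = exp(1.3359) = 3.8034.
m_f = m₀ / 3.8034 = 204 / 3.8034 = 53.6362 t.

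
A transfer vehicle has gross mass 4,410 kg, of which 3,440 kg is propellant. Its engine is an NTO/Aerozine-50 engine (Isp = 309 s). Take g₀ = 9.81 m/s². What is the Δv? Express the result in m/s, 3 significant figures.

v_e = Isp · g₀ = 309 × 9.81 = 3031.3 m/s.
m_f = m₀ − m_prop = 4,410 − 3,440 = 970 kg.
Δv = v_e · ln(m₀/m_f) = 3031.3 × ln(4.546) = 3031.3 × 1.5143 ≈ 4590.4 m/s.

Δv ≈ 4590 m/s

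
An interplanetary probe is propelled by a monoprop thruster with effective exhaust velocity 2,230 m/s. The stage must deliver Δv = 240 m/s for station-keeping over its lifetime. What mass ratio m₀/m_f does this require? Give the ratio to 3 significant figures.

mass ratio ≈ 1.11

Using Δv = v_e ln(m₀/m_f): m₀/m_f = exp(Δv / v_e) = exp(240 / 2230.0) = exp(0.1076) = 1.1136.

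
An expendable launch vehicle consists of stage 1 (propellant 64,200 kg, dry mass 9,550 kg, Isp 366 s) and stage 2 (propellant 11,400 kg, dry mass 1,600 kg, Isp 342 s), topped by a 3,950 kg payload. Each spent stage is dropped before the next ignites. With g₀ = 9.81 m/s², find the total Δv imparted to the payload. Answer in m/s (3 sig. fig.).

Ignition mass of stage 1 = 64,200+9,550 + 11,400+1,600 + 3,950 = 90,700 kg.
Stage 1: m₀ = 90,700 kg, m_f = 90,700 − 64,200 = 26,500 kg; Δv = 366×9.81×ln(3.423) = 3590.5×1.2304 ≈ 4418 m/s.
Stage 2: m₀ = 16,950 kg, m_f = 16,950 − 11,400 = 5,550 kg; Δv = 342×9.81×ln(3.054) = 3355.0×1.1165 ≈ 3746 m/s.
Total Δv = 4418 + 3746 = 8164 m/s.

Δv ≈ 8160 m/s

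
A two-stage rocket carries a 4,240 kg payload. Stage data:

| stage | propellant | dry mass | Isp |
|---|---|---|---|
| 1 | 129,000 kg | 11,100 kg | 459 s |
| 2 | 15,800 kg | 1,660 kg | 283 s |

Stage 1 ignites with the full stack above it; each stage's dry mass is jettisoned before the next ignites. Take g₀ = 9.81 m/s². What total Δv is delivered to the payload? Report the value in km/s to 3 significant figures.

Ignition mass of stage 1 = 129,000+11,100 + 15,800+1,660 + 4,240 = 161,800 kg.
Stage 1: m₀ = 161,800 kg, m_f = 161,800 − 129,000 = 32,800 kg; Δv = 459×9.81×ln(4.933) = 4502.8×1.5959 ≈ 7186 m/s.
Stage 2: m₀ = 21,700 kg, m_f = 21,700 − 15,800 = 5,900 kg; Δv = 283×9.81×ln(3.678) = 2776.2×1.3024 ≈ 3616 m/s.
Total Δv = 7186 + 3616 = 10802 m/s.

Δv ≈ 10.8 km/s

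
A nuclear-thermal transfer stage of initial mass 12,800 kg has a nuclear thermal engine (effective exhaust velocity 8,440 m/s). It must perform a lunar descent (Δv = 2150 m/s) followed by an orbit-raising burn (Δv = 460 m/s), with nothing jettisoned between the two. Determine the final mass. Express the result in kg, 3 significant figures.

final mass ≈ 9400 kg

After the first burn: m = 12800 × exp(−2150/8440.0) = 12800 × 0.77512 = 9,921.54 kg.
After the second burn: m = 9,921.54 × exp(−460/8440.0) = 9,921.54 × 0.94696 = 9,395.3 kg.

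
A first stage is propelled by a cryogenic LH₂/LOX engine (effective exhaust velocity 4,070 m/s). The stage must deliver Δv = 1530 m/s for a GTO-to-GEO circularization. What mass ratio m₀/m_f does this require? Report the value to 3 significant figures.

Rocket equation: m₀/m_f = exp(Δv / v_e) = exp(1530 / 4070.0) = exp(0.3759) = 1.4563.

mass ratio ≈ 1.46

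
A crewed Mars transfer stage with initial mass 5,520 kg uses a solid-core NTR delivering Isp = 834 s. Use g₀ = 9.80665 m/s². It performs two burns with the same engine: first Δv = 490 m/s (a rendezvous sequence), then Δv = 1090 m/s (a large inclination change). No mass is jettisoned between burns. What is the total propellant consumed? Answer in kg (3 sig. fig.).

v_e = Isp · g₀ = 834 × 9.80665 = 8178.7 m/s.
After the first burn: m = 5520 × exp(−490/8178.7) = 5520 × 0.94185 = 5,199.01 kg.
After the second burn: m = 5,199.01 × exp(−1090/8178.7) = 5,199.01 × 0.87523 = 4,550.33 kg.
Total propellant = m₀ − m_final = 5520 − 4,550.33 = 969.67 kg.

total propellant consumed ≈ 970 kg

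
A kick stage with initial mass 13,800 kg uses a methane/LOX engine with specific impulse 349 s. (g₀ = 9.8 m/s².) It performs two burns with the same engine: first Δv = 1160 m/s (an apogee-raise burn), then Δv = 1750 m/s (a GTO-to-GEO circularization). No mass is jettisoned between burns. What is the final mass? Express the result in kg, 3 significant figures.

v_e = Isp · g₀ = 349 × 9.8 = 3420.2 m/s.
After the first burn: m = 13800 × exp(−1160/3420.2) = 13800 × 0.71237 = 9,830.71 kg.
After the second burn: m = 9,830.71 × exp(−1750/3420.2) = 9,830.71 × 0.59950 = 5,893.51 kg.

final mass ≈ 5890 kg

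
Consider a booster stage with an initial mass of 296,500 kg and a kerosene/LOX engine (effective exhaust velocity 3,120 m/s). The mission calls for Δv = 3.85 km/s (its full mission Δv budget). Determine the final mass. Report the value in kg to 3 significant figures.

final mass ≈ 86300 kg

Rocket equation: m₀/m_f = exp(Δv / v_e) = exp(3850 / 3120.0) = exp(1.2340) = 3.4349.
m_f = m₀ / 3.4349 = 296,500 / 3.4349 = 86,319.8 kg.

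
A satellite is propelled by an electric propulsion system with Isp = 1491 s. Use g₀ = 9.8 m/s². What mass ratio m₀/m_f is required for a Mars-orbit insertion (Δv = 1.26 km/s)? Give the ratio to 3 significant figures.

v_e = Isp · g₀ = 1491 × 9.8 = 14611.8 m/s.
By the Tsiolkovsky rocket equation, m₀/m_f = exp(Δv / v_e) = exp(1260 / 14611.8) = exp(0.0862) = 1.0901.

mass ratio ≈ 1.09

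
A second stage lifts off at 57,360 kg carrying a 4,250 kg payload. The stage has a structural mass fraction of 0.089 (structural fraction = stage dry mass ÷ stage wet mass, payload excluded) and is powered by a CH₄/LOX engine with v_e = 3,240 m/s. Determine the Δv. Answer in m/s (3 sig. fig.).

Δv ≈ 6010 m/s

Stage wet mass = m₀ − payload = 57,360 − 4,250 = 53,110 kg.
Stage dry mass = ε × stage wet mass = 0.089 × 53,110 = 4,726.79 kg.
Burnout mass m_f = stage dry + payload = 4,726.79 + 4,250 = 8,976.79 kg.
By the Tsiolkovsky rocket equation, Δv = v_e · ln(57,360/8,976.79) = 3240.0 × ln(6.39) = 3240.0 × 1.8547 ≈ 6009 m/s.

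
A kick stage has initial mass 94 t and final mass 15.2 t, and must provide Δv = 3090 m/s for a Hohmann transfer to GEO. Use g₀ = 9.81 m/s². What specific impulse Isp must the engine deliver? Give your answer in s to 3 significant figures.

ln(m₀/m_f) = ln(94000/15200) = ln(6.184) = 1.8220.
v_e = Δv / ln(m₀/m_f) = 3090 / 1.8220 = 1695.9 m/s.
Isp = v_e / g₀ = 1695.9 / 9.81 = 172.9 s.

Isp ≈ 173 s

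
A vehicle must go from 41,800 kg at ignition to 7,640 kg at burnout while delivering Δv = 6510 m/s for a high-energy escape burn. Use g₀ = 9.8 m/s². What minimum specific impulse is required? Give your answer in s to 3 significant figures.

Isp ≈ 391 s

ln(m₀/m_f) = ln(41800/7640) = ln(5.471) = 1.6995.
Rocket equation: v_e = Δv / ln(m₀/m_f) = 6510 / 1.6995 = 3830.5 m/s.
Isp = v_e / g₀ = 3830.5 / 9.8 = 390.9 s.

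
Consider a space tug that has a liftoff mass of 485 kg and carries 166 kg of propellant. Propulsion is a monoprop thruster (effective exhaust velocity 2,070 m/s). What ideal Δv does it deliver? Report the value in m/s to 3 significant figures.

m_f = m₀ − m_prop = 485 − 166 = 319 kg.
Rocket equation: Δv = v_e · ln(m₀/m_f) = 2070.0 × ln(1.52) = 2070.0 × 0.4190 ≈ 867.2 m/s.

Δv ≈ 867 m/s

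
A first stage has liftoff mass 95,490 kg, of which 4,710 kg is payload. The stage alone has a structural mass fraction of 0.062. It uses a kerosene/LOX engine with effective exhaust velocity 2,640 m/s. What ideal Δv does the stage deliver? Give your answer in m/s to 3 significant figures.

Stage wet mass = m₀ − payload = 95,490 − 4,710 = 90,780 kg.
Stage dry mass = ε × stage wet mass = 0.062 × 90,780 = 5,628.36 kg.
Burnout mass m_f = stage dry + payload = 5,628.36 + 4,710 = 10,338.36 kg.
Δv = v_e · ln(95,490/10,338.36) = 2640.0 × ln(9.236) = 2640.0 × 2.2232 ≈ 5869 m/s.

Δv ≈ 5870 m/s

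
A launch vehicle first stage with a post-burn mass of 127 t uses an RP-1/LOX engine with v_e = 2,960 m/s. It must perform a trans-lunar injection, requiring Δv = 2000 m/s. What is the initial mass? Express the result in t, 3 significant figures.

initial mass ≈ 250 t

From the ideal rocket equation, m₀/m_f = exp(Δv / v_e) = exp(2000 / 2960.0) = exp(0.6757) = 1.9654.
m₀ = m_f × 1.9654 = 127 × 1.9654 = 249.606 t.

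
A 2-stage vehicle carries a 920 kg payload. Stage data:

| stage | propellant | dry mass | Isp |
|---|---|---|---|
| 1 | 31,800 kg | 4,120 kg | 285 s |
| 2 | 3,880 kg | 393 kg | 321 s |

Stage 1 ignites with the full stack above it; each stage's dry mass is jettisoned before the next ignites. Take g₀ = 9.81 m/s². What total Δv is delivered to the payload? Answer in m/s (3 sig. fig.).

Δv ≈ 8480 m/s

Ignition mass of stage 1 = 31,800+4,120 + 3,880+393 + 920 = 41,113 kg.
Stage 1: m₀ = 41,113 kg, m_f = 41,113 − 31,800 = 9,313 kg; Δv = 285×9.81×ln(4.415) = 2795.9×1.4849 ≈ 4152 m/s.
Stage 2: m₀ = 5,193 kg, m_f = 5,193 − 3,880 = 1,313 kg; Δv = 321×9.81×ln(3.955) = 3149.0×1.3750 ≈ 4330 m/s.
Total Δv = 4152 + 4330 = 8482 m/s.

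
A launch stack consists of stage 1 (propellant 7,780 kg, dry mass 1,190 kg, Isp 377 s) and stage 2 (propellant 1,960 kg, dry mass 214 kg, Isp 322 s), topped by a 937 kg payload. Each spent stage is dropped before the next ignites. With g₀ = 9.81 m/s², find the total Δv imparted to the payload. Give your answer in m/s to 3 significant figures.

Ignition mass of stage 1 = 7,780+1,190 + 1,960+214 + 937 = 12,081 kg.
Stage 1: m₀ = 12,081 kg, m_f = 12,081 − 7,780 = 4,301 kg; Δv = 377×9.81×ln(2.809) = 3698.4×1.0328 ≈ 3820 m/s.
Stage 2: m₀ = 3,111 kg, m_f = 3,111 − 1,960 = 1,151 kg; Δv = 322×9.81×ln(2.703) = 3158.8×0.9943 ≈ 3141 m/s.
Total Δv = 3820 + 3141 = 6961 m/s.

Δv ≈ 6960 m/s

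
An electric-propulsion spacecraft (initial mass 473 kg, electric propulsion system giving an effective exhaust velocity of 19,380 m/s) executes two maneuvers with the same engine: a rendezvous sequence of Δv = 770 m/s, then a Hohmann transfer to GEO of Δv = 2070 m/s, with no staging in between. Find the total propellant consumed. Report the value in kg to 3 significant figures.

total propellant consumed ≈ 64.5 kg

After the first burn: m = 473 × exp(−770/19380.0) = 473 × 0.96105 = 454.577 kg.
After the second burn: m = 454.577 × exp(−2070/19380.0) = 454.577 × 0.89870 = 408.528 kg.
Total propellant = m₀ − m_final = 473 − 408.528 = 64.472 kg.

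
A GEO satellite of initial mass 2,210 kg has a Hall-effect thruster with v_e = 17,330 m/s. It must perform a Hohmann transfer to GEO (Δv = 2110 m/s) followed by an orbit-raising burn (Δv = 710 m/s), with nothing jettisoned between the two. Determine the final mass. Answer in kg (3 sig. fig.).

After the first burn: m = 2210 × exp(−2110/17330.0) = 2210 × 0.88537 = 1,956.67 kg.
After the second burn: m = 1,956.67 × exp(−710/17330.0) = 1,956.67 × 0.95986 = 1,878.13 kg.

final mass ≈ 1880 kg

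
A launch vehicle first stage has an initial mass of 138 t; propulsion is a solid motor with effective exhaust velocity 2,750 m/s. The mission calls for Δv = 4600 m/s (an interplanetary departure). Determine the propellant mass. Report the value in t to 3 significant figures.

Using Δv = v_e ln(m₀/m_f): m₀/m_f = exp(Δv / v_e) = exp(4600 / 2750.0) = exp(1.6727) = 5.3267.
m_f = 138 / 5.3267 = 25.9072 t, so propellant = m₀ − m_f = 138 − 25.9072 = 112.0928 t.

propellant mass ≈ 112 t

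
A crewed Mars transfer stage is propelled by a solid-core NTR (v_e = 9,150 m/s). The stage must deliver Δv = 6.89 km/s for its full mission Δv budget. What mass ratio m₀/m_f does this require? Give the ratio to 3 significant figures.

From the ideal rocket equation, m₀/m_f = exp(Δv / v_e) = exp(6890 / 9150.0) = exp(0.7530) = 2.1234.

mass ratio ≈ 2.12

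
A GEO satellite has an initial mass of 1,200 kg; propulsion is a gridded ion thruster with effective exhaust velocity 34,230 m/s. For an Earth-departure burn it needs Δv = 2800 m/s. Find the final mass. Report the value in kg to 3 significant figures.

final mass ≈ 1110 kg

m₀/m_f = exp(Δv / v_e) = exp(2800 / 34230.0) = exp(0.0818) = 1.0852.
m_f = m₀ / 1.0852 = 1,200 / 1.0852 = 1,105.79 kg.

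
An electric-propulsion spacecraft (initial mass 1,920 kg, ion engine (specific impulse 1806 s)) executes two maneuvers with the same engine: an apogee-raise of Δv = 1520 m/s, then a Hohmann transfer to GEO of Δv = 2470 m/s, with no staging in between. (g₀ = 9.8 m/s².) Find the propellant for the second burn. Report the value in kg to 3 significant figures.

propellant for the second burn ≈ 230 kg

v_e = Isp · g₀ = 1806 × 9.8 = 17698.8 m/s.
After the first burn: m = 1920 × exp(−1520/17698.8) = 1920 × 0.91770 = 1,761.98 kg.
After the second burn: m = 1,761.98 × exp(−2470/17698.8) = 1,761.98 × 0.86974 = 1,532.46 kg.
Second-burn propellant = 1,761.98 − 1,532.46 = 229.52 kg.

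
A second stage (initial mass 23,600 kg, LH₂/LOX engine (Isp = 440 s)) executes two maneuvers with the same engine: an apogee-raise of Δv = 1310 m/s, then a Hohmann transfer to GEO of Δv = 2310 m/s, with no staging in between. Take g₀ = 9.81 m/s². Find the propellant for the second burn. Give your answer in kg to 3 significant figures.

propellant for the second burn ≈ 7220 kg

v_e = Isp · g₀ = 440 × 9.81 = 4316.4 m/s.
After the first burn: m = 23600 × exp(−1310/4316.4) = 23600 × 0.73823 = 17,422.2 kg.
After the second burn: m = 17,422.2 × exp(−2310/4316.4) = 17,422.2 × 0.58557 = 10,201.9 kg.
Second-burn propellant = 17,422.2 − 10,201.9 = 7,220.3 kg.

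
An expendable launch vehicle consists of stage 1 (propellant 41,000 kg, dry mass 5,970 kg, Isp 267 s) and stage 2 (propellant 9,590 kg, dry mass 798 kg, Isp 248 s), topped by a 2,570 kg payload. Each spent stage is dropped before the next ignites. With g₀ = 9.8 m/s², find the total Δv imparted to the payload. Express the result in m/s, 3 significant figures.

Ignition mass of stage 1 = 41,000+5,970 + 9,590+798 + 2,570 = 59,928 kg.
Stage 1: m₀ = 59,928 kg, m_f = 59,928 − 41,000 = 18,928 kg; Δv = 267×9.8×ln(3.166) = 2616.6×1.1525 ≈ 3016 m/s.
Stage 2: m₀ = 12,958 kg, m_f = 12,958 − 9,590 = 3,368 kg; Δv = 248×9.8×ln(3.847) = 2430.4×1.3474 ≈ 3275 m/s.
Total Δv = 3016 + 3275 = 6291 m/s.

Δv ≈ 6290 m/s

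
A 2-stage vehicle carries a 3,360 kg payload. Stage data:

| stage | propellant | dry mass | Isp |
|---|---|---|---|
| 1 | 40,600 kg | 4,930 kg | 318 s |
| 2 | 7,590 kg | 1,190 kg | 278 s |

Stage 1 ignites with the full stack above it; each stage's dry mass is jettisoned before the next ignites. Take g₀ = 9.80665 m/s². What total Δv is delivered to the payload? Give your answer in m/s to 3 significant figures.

Δv ≈ 6470 m/s

Ignition mass of stage 1 = 40,600+4,930 + 7,590+1,190 + 3,360 = 57,670 kg.
Stage 1: m₀ = 57,670 kg, m_f = 57,670 − 40,600 = 17,070 kg; Δv = 318×9.80665×ln(3.378) = 3118.5×1.2174 ≈ 3797 m/s.
Stage 2: m₀ = 12,140 kg, m_f = 12,140 − 7,590 = 4,550 kg; Δv = 278×9.80665×ln(2.668) = 2726.2×0.9814 ≈ 2675 m/s.
Total Δv = 3797 + 2675 = 6472 m/s.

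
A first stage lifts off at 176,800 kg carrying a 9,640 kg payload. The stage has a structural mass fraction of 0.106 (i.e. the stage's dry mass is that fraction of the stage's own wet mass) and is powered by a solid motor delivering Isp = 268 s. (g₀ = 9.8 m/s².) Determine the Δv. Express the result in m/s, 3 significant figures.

Δv ≈ 4900 m/s

Stage wet mass = m₀ − payload = 176,800 − 9,640 = 167,160 kg.
Stage dry mass = ε × stage wet mass = 0.106 × 167,160 = 17,719 kg.
Burnout mass m_f = stage dry + payload = 17,719 + 9,640 = 27,359 kg.
v_e = Isp · g₀ = 268 × 9.8 = 2626.4 m/s.
Δv = v_e · ln(176,800/27,359) = 2626.4 × ln(6.462) = 2626.4 × 1.8660 ≈ 4901 m/s.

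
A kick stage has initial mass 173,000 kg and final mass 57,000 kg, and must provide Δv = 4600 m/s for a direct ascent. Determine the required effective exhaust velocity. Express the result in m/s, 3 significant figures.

ln(m₀/m_f) = ln(173000/57000) = ln(3.035) = 1.1102.
Rocket equation: v_e = Δv / ln(m₀/m_f) = 4600 / 1.1102 = 4143.2 m/s.

v_e ≈ 4140 m/s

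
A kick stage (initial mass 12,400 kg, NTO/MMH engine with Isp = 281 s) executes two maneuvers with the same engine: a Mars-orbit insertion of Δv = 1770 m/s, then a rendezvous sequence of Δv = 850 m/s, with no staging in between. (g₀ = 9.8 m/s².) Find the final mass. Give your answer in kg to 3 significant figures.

final mass ≈ 4790 kg

v_e = Isp · g₀ = 281 × 9.8 = 2753.8 m/s.
After the first burn: m = 12400 × exp(−1770/2753.8) = 12400 × 0.52585 = 6,520.54 kg.
After the second burn: m = 6,520.54 × exp(−850/2753.8) = 6,520.54 × 0.73443 = 4,788.88 kg.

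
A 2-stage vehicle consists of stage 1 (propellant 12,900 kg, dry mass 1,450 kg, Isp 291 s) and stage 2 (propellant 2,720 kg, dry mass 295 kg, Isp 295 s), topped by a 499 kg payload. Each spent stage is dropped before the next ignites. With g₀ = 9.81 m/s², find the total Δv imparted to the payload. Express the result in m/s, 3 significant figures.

Ignition mass of stage 1 = 12,900+1,450 + 2,720+295 + 499 = 17,864 kg.
Stage 1: m₀ = 17,864 kg, m_f = 17,864 − 12,900 = 4,964 kg; Δv = 291×9.81×ln(3.599) = 2854.7×1.2806 ≈ 3656 m/s.
Stage 2: m₀ = 3,514 kg, m_f = 3,514 − 2,720 = 794 kg; Δv = 295×9.81×ln(4.426) = 2894.0×1.4874 ≈ 4305 m/s.
Total Δv = 3656 + 4305 = 7961 m/s.

Δv ≈ 7960 m/s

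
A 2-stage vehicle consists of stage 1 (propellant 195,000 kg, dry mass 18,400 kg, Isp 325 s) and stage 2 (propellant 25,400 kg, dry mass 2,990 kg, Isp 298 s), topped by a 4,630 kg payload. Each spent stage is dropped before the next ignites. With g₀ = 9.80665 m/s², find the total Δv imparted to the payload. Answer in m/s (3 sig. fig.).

Δv ≈ 9280 m/s

Ignition mass of stage 1 = 195,000+18,400 + 25,400+2,990 + 4,630 = 246,420 kg.
Stage 1: m₀ = 246,420 kg, m_f = 246,420 − 195,000 = 51,420 kg; Δv = 325×9.80665×ln(4.792) = 3187.2×1.5670 ≈ 4994 m/s.
Stage 2: m₀ = 33,020 kg, m_f = 33,020 − 25,400 = 7,620 kg; Δv = 298×9.80665×ln(4.333) = 2922.4×1.4663 ≈ 4285 m/s.
Total Δv = 4994 + 4285 = 9279 m/s.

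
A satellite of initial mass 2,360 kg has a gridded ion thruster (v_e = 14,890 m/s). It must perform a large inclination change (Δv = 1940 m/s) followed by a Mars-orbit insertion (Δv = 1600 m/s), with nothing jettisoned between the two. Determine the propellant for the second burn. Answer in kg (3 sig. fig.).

After the first burn: m = 2360 × exp(−1940/14890.0) = 2360 × 0.87784 = 2,071.7 kg.
After the second burn: m = 2,071.7 × exp(−1600/14890.0) = 2,071.7 × 0.89812 = 1,860.64 kg.
Second-burn propellant = 2,071.7 − 1,860.64 = 211.06 kg.

propellant for the second burn ≈ 211 kg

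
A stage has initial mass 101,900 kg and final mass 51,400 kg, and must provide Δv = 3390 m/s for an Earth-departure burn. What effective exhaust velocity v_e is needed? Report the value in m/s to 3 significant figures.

v_e ≈ 4950 m/s

ln(m₀/m_f) = ln(101900/51400) = ln(1.982) = 0.6844.
Rocket equation: v_e = Δv / ln(m₀/m_f) = 3390 / 0.6844 = 4953.6 m/s.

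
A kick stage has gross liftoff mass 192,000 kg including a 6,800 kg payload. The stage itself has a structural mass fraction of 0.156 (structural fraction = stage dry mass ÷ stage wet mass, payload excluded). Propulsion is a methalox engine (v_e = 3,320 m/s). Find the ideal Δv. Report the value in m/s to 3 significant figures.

Stage wet mass = m₀ − payload = 192,000 − 6,800 = 185,200 kg.
Stage dry mass = ε × stage wet mass = 0.156 × 185,200 = 28,891.2 kg.
Burnout mass m_f = stage dry + payload = 28,891.2 + 6,800 = 35,691.2 kg.
Using Δv = v_e ln(m₀/m_f): Δv = v_e · ln(192,000/35,691.2) = 3320.0 × ln(5.379) = 3320.0 × 1.6826 ≈ 5586 m/s.

Δv ≈ 5590 m/s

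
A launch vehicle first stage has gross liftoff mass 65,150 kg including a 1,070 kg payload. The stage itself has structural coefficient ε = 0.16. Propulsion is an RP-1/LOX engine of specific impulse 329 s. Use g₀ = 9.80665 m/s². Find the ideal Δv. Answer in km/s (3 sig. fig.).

Stage wet mass = m₀ − payload = 65,150 − 1,070 = 64,080 kg.
Stage dry mass = ε × stage wet mass = 0.16 × 64,080 = 10,252.8 kg.
Burnout mass m_f = stage dry + payload = 10,252.8 + 1,070 = 11,322.8 kg.
v_e = Isp · g₀ = 329 × 9.80665 = 3226.4 m/s.
From the ideal rocket equation, Δv = v_e · ln(65,150/11,322.8) = 3226.4 × ln(5.754) = 3226.4 × 1.7499 ≈ 5646 m/s.

Δv ≈ 5.65 km/s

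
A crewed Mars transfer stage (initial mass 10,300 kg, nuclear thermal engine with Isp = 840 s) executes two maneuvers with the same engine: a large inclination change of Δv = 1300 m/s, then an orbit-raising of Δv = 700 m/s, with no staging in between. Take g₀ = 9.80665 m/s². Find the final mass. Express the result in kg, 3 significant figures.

v_e = Isp · g₀ = 840 × 9.80665 = 8237.6 m/s.
After the first burn: m = 10300 × exp(−1300/8237.6) = 10300 × 0.85401 = 8,796.3 kg.
After the second burn: m = 8,796.3 × exp(−700/8237.6) = 8,796.3 × 0.91853 = 8,079.67 kg.

final mass ≈ 8080 kg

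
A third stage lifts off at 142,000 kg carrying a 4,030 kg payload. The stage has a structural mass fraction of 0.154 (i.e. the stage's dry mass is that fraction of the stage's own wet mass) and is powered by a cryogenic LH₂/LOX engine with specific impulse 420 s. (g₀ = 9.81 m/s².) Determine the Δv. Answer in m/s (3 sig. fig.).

Δv ≈ 7110 m/s

Stage wet mass = m₀ − payload = 142,000 − 4,030 = 137,970 kg.
Stage dry mass = ε × stage wet mass = 0.154 × 137,970 = 21,247.4 kg.
Burnout mass m_f = stage dry + payload = 21,247.4 + 4,030 = 25,277.4 kg.
v_e = Isp · g₀ = 420 × 9.81 = 4120.2 m/s.
By the Tsiolkovsky rocket equation, Δv = v_e · ln(142,000/25,277.4) = 4120.2 × ln(5.618) = 4120.2 × 1.7259 ≈ 7111 m/s.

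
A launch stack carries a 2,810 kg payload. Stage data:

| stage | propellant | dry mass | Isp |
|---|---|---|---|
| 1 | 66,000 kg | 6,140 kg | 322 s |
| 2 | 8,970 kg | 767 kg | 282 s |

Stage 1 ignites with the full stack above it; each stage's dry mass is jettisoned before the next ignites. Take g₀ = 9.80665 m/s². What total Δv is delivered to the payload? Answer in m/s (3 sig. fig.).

Ignition mass of stage 1 = 66,000+6,140 + 8,970+767 + 2,810 = 84,687 kg.
Stage 1: m₀ = 84,687 kg, m_f = 84,687 − 66,000 = 18,687 kg; Δv = 322×9.80665×ln(4.532) = 3157.7×1.5111 ≈ 4772 m/s.
Stage 2: m₀ = 12,547 kg, m_f = 12,547 − 8,970 = 3,577 kg; Δv = 282×9.80665×ln(3.508) = 2765.5×1.2550 ≈ 3471 m/s.
Total Δv = 4772 + 3471 = 8243 m/s.

Δv ≈ 8240 m/s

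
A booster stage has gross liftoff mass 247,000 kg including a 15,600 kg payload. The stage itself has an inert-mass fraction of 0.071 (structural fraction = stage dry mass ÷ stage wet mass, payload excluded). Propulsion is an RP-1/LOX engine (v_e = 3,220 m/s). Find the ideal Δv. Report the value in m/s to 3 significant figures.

Δv ≈ 6580 m/s

Stage wet mass = m₀ − payload = 247,000 − 15,600 = 231,400 kg.
Stage dry mass = ε × stage wet mass = 0.071 × 231,400 = 16,429.4 kg.
Burnout mass m_f = stage dry + payload = 16,429.4 + 15,600 = 32,029.4 kg.
Δv = v_e · ln(247,000/32,029.4) = 3220.0 × ln(7.712) = 3220.0 × 2.0427 ≈ 6578 m/s.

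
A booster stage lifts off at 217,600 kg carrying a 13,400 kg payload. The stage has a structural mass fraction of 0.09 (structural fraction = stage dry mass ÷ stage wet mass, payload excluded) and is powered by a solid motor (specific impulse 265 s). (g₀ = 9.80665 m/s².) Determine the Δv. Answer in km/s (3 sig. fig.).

Δv ≈ 5.00 km/s

Stage wet mass = m₀ − payload = 217,600 − 13,400 = 204,200 kg.
Stage dry mass = ε × stage wet mass = 0.09 × 204,200 = 18,378 kg.
Burnout mass m_f = stage dry + payload = 18,378 + 13,400 = 31,778 kg.
v_e = Isp · g₀ = 265 × 9.80665 = 2598.8 m/s.
From the ideal rocket equation, Δv = v_e · ln(217,600/31,778) = 2598.8 × ln(6.848) = 2598.8 × 1.9239 ≈ 5000 m/s.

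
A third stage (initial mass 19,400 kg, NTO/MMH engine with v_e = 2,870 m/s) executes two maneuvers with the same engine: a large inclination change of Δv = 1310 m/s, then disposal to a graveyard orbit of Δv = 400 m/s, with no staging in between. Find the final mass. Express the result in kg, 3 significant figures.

final mass ≈ 10700 kg

After the first burn: m = 19400 × exp(−1310/2870.0) = 19400 × 0.63353 = 12,290.5 kg.
After the second burn: m = 12,290.5 × exp(−400/2870.0) = 12,290.5 × 0.86990 = 10,691.5 kg.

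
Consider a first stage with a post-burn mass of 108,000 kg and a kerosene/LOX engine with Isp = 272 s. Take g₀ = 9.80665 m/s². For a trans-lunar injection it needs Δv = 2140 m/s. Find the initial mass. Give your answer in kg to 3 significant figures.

initial mass ≈ 241000 kg

v_e = Isp · g₀ = 272 × 9.80665 = 2667.4 m/s.
By the Tsiolkovsky rocket equation, m₀/m_f = exp(Δv / v_e) = exp(2140 / 2667.4) = exp(0.8023) = 2.2306.
m₀ = m_f × 2.2306 = 108,000 × 2.2306 = 240,905 kg.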